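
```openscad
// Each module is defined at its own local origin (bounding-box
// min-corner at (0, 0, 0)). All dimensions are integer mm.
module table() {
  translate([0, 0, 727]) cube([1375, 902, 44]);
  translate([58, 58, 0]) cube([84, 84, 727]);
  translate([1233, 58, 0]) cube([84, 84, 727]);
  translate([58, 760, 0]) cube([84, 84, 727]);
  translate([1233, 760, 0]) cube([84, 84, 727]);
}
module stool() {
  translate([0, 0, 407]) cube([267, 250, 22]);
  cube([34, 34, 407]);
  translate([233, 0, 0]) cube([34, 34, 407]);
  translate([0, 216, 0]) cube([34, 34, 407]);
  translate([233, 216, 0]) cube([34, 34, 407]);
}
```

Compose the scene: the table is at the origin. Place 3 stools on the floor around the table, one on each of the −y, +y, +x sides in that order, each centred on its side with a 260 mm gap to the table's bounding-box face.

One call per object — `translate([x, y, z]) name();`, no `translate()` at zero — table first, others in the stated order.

table();
translate([554, -510, 0]) stool();
translate([554, 1162, 0]) stool();
translate([1635, 326, 0]) stool();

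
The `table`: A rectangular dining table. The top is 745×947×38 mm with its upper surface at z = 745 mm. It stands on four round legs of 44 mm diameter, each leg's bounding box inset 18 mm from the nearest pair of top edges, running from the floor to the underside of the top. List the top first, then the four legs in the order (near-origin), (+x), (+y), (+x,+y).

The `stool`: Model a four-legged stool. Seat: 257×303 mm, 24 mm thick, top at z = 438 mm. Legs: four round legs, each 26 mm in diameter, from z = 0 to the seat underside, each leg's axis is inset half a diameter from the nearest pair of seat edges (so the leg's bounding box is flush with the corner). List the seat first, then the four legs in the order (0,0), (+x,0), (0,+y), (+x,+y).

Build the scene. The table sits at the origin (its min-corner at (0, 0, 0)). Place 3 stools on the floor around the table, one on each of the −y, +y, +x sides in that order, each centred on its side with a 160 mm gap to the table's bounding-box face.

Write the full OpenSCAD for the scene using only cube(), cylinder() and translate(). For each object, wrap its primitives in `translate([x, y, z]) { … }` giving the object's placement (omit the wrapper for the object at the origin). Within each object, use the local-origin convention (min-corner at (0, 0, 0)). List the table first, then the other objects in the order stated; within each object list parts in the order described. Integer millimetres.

translate([0, 0, 707]) cube([745, 947, 38]);
translate([40, 40, 0]) cylinder(h = 707, r = 22);
translate([705, 40, 0]) cylinder(h = 707, r = 22);
translate([40, 907, 0]) cylinder(h = 707, r = 22);
translate([705, 907, 0]) cylinder(h = 707, r = 22);
translate([244, -463, 0]) {
  translate([0, 0, 414]) cube([257, 303, 24]);
  translate([13, 13, 0]) cylinder(h = 414, r = 13);
  translate([244, 13, 0]) cylinder(h = 414, r = 13);
  translate([13, 290, 0]) cylinder(h = 414, r = 13);
  translate([244, 290, 0]) cylinder(h = 414, r = 13);
}
translate([244, 1107, 0]) {
  translate([0, 0, 414]) cube([257, 303, 24]);
  translate([13, 13, 0]) cylinder(h = 414, r = 13);
  translate([244, 13, 0]) cylinder(h = 414, r = 13);
  translate([13, 290, 0]) cylinder(h = 414, r = 13);
  translate([244, 290, 0]) cylinder(h = 414, r = 13);
}
translate([905, 322, 0]) {
  translate([0, 0, 414]) cube([257, 303, 24]);
  translate([13, 13, 0]) cylinder(h = 414, r = 13);
  translate([244, 13, 0]) cylinder(h = 414, r = 13);
  translate([13, 290, 0]) cylinder(h = 414, r = 13);
  translate([244, 290, 0]) cylinder(h = 414, r = 13);
}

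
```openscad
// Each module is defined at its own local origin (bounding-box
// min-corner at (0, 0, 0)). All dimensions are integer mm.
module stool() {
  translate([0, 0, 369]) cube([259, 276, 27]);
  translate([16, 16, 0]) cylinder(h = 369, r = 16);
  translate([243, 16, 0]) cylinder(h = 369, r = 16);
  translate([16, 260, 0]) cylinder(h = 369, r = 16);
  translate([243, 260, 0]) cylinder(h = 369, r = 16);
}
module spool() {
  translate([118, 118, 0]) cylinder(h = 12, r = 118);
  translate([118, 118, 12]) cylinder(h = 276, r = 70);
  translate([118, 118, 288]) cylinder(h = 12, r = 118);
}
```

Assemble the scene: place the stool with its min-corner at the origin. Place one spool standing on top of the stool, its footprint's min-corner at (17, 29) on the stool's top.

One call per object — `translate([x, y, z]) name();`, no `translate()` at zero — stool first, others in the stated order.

stool();
translate([17, 29, 396]) spool();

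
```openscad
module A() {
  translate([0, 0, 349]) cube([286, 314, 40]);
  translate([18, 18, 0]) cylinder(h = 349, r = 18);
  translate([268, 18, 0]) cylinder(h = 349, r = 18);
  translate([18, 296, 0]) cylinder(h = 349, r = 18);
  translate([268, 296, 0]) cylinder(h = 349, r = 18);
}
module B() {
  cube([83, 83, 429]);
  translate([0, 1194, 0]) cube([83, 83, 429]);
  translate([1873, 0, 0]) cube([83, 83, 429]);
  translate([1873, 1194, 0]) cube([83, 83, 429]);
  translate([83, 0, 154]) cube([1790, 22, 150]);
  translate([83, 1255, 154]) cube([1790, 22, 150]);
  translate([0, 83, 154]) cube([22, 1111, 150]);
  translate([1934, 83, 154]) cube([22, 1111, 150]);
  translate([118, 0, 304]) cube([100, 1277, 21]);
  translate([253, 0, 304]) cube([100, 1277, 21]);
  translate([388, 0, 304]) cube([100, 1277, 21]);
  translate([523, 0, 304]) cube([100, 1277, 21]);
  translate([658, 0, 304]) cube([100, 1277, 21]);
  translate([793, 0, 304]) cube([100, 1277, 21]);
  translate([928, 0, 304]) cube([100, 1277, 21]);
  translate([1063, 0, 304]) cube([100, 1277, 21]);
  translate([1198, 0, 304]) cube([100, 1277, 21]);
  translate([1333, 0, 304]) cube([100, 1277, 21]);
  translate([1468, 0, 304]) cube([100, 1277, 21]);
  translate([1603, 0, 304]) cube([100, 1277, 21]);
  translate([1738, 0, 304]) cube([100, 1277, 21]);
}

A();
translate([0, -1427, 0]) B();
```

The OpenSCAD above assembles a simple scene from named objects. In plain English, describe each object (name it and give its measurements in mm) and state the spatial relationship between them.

A is a four-legged stool. The seat is 286×314 mm, 40 mm thick, top at z = 389 mm. It stands on four round legs, each 36 mm in diameter, from z = 0 to the seat underside, each leg's axis is inset half a diameter from the nearest pair of seat edges (so the leg's bounding box is flush with the corner).

B is a bed frame 1956 mm long (x) by 1277 mm wide (y). Four 83×83 mm corner posts, 429 mm tall, at the corners of the footprint. Four rails of 22 mm thickness and 150 mm height run between adjacent posts with their undersides at z = 154 mm, their outer faces flush with the outside of the frame (the two x-running rails run between the posts' inner faces; the two y-running rails run between the posts' inner faces). 13 slats, each 100 mm wide (x) and 21 mm thick, lie across the top of the two x-running rails, running the full 1277 mm width of the frame in y; the slats are evenly spaced along x between the inner faces of the end posts with equal gaps (rounded down to the nearest mm) at the −x end and between each pair — any rounding remainder accumulates at the +x end.

The bed frame is on the floor beside the stool on its −y side.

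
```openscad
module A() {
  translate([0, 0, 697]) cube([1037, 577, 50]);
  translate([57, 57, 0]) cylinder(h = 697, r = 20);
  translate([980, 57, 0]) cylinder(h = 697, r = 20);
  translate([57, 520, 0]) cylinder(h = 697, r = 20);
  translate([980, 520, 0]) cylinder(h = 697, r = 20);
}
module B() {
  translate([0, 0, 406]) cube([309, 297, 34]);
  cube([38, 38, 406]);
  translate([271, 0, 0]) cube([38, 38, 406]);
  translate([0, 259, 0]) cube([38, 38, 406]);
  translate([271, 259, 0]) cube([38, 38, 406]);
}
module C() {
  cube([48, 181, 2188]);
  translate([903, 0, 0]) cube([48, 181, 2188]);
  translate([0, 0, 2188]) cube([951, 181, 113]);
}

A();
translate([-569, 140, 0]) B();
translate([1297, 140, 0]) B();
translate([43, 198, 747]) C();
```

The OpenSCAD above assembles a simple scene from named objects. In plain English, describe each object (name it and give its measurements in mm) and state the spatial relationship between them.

A is a table: top 1037 mm (x) × 577 mm (y), 50 mm thick, upper face at z = 747 mm, on four round legs of 40 mm diameter, each leg's bounding box inset 37 mm from the nearest pair of top edges, running from z = 0 to the bottom of the top.

B is a four-legged stool. The seat is 309×297 mm, 34 mm thick, top at z = 440 mm. It stands on four square legs, each 38×38 mm in cross-section, from z = 0 to the seat underside, each flush with a corner of the seat.

C is a door frame. The clear opening is 855 mm wide and 2188 mm high. Two 48 mm wide jambs, 181 mm deep, stand either side of the opening from the floor to the top of the opening. A 113 mm thick head sits across the top of both jambs, spanning the full outside width of the frame.

Two stools sit around the table at the −x, +x sides. The door frame is on top of the table, centred.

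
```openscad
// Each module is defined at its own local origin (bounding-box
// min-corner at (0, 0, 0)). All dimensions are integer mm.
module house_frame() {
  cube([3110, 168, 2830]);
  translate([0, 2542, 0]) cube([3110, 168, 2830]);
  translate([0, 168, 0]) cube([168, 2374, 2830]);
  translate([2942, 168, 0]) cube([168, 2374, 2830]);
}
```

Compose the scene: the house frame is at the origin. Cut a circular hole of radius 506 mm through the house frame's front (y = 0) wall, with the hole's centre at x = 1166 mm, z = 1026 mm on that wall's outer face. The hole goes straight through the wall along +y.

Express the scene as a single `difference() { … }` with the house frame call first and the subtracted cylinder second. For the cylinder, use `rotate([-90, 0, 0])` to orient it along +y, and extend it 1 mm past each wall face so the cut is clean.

difference() {
  house_frame();
  translate([1166, -1, 1026]) rotate([-90, 0, 0]) cylinder(h = 170, r = 506);
}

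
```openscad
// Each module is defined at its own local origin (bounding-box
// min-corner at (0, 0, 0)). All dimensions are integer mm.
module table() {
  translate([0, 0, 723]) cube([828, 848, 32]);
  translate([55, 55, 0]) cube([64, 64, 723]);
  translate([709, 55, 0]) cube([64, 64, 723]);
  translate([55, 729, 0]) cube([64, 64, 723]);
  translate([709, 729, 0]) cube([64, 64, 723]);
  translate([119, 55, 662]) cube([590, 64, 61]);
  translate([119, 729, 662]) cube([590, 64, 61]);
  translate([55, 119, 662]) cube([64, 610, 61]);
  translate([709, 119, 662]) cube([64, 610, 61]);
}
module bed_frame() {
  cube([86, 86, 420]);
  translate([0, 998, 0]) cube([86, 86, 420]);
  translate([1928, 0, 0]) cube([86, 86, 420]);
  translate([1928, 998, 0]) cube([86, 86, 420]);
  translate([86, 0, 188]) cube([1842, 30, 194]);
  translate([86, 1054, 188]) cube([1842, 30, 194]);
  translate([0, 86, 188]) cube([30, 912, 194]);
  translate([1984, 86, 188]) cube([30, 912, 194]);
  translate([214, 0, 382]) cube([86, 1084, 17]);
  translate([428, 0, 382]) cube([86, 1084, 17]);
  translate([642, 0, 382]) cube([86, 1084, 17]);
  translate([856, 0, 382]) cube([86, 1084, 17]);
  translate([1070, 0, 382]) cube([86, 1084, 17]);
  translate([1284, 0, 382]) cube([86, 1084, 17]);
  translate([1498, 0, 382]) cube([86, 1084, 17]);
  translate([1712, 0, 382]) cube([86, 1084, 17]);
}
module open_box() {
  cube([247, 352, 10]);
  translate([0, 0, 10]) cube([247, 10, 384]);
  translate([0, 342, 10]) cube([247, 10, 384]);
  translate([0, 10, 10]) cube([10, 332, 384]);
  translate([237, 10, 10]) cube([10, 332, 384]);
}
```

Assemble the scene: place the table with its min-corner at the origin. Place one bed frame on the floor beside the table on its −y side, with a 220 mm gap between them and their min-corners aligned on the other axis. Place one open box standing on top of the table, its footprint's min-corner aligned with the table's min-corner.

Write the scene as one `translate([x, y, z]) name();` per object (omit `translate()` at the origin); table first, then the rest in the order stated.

table();
translate([0, -1304, 0]) bed_frame();
translate([0, 0, 755]) open_box();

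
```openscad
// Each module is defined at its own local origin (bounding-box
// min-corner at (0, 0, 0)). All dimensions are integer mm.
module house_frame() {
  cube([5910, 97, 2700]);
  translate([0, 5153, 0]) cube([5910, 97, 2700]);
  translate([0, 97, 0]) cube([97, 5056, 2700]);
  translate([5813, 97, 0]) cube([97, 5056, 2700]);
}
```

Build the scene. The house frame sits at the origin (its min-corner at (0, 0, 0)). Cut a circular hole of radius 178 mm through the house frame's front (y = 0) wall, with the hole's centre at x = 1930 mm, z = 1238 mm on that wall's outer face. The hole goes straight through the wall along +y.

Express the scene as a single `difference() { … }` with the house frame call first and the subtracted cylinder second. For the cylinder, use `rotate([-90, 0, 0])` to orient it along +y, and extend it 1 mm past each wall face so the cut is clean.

difference() {
  house_frame();
  translate([1930, -1, 1238]) rotate([-90, 0, 0]) cylinder(h = 99, r = 178);
}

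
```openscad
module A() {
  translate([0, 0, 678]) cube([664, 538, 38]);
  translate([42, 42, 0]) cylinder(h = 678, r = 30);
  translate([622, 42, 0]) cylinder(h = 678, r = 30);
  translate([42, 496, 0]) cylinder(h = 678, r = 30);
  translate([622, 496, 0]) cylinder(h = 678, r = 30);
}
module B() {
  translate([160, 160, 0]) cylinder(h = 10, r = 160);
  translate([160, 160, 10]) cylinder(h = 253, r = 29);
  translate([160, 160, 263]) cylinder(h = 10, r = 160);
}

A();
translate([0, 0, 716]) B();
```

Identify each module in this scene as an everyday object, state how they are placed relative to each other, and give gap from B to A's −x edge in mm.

A is a table. B is a spool. The spool is on top of the table. The gap from the spool to the table's −x edge is 0 mm.

The spool's min-x is at 0; the table's min-x is 0; gap = 0 mm.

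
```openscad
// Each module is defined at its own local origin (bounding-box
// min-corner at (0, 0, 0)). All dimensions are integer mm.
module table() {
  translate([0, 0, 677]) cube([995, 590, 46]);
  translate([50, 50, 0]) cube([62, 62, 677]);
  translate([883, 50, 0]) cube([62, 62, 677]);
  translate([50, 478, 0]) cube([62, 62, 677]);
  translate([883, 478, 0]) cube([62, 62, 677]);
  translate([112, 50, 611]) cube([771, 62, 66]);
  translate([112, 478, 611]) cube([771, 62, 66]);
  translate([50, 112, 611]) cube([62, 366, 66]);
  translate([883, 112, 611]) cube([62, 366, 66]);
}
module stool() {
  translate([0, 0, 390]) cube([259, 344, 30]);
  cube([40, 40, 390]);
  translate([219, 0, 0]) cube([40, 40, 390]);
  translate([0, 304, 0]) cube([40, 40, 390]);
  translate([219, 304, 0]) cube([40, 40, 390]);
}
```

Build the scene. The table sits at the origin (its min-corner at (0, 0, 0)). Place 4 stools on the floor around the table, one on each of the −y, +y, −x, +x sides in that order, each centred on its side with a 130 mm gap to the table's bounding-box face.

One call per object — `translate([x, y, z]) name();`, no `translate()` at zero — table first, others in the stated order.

table();
translate([368, -474, 0]) stool();
translate([368, 720, 0]) stool();
translate([-389, 123, 0]) stool();
translate([1125, 123, 0]) stool();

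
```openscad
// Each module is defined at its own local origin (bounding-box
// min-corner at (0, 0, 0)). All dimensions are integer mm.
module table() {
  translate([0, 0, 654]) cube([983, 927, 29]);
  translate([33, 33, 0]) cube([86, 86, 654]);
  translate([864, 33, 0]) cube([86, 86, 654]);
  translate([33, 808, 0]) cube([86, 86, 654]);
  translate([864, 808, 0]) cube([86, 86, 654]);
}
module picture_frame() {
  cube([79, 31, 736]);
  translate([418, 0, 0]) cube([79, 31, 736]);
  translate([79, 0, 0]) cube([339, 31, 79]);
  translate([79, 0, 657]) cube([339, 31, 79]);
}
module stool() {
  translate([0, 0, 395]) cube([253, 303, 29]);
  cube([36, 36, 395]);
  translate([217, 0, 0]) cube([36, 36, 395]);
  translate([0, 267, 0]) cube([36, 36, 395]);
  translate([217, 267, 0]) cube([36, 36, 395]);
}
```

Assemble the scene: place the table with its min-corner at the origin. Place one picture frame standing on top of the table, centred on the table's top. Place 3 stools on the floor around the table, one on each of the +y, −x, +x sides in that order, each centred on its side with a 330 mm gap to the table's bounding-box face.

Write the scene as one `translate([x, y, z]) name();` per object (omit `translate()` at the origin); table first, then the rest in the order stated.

table();
translate([243, 448, 683]) picture_frame();
translate([365, 1257, 0]) stool();
translate([-583, 312, 0]) stool();
translate([1313, 312, 0]) stool();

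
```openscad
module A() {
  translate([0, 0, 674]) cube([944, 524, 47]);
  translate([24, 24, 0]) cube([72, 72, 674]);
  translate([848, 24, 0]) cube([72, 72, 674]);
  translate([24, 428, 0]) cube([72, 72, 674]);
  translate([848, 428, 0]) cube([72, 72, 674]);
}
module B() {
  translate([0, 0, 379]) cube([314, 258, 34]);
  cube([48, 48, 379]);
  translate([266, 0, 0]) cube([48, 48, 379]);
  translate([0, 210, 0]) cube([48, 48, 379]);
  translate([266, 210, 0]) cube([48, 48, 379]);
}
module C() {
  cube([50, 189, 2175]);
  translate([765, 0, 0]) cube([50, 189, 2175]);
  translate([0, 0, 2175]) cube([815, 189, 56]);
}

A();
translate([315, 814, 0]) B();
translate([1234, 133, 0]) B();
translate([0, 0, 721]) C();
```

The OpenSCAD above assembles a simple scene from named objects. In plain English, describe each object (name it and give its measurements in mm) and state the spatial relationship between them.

A is a table with a 944×524 mm rectangular top, 47 mm thick, top surface at z = 721 mm, supported by four 72×72 mm square legs, each inset 24 mm from the nearest pair of top edges, running from the floor.

B is a simple wooden stool: a rectangular seat 314 mm (x) by 258 mm (y), 34 mm thick, top face at z = 413 mm, on four square legs, each 48×48 mm in cross-section. The legs rest on z = 0, each flush with a corner of the seat.

C is a door frame. The clear opening is 715 mm wide and 2175 mm high. Two 50 mm wide jambs, 189 mm deep, stand either side of the opening from the floor to the top of the opening. A 56 mm thick head sits across the top of both jambs, spanning the full outside width of the frame.

Two stools sit around the table at the +y, +x sides. The door frame is on top of the table.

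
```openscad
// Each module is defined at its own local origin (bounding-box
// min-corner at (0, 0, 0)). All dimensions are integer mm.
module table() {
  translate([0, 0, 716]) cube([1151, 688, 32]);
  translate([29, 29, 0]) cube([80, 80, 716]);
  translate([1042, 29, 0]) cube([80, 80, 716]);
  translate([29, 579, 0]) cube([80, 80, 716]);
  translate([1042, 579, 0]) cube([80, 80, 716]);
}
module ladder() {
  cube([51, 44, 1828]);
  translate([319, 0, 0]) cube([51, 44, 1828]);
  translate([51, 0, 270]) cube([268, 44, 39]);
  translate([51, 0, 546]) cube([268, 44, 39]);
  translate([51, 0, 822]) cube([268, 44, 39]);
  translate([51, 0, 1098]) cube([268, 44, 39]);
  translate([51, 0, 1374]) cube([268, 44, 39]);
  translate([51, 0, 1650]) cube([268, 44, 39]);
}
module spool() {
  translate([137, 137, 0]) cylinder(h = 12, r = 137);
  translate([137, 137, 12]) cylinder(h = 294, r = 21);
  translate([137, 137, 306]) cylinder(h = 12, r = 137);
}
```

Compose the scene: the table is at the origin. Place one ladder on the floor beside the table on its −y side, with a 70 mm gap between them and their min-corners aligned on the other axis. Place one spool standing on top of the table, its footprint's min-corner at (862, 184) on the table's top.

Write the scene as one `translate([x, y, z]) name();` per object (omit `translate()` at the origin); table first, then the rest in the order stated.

table();
translate([0, -114, 0]) ladder();
translate([862, 184, 748]) spool();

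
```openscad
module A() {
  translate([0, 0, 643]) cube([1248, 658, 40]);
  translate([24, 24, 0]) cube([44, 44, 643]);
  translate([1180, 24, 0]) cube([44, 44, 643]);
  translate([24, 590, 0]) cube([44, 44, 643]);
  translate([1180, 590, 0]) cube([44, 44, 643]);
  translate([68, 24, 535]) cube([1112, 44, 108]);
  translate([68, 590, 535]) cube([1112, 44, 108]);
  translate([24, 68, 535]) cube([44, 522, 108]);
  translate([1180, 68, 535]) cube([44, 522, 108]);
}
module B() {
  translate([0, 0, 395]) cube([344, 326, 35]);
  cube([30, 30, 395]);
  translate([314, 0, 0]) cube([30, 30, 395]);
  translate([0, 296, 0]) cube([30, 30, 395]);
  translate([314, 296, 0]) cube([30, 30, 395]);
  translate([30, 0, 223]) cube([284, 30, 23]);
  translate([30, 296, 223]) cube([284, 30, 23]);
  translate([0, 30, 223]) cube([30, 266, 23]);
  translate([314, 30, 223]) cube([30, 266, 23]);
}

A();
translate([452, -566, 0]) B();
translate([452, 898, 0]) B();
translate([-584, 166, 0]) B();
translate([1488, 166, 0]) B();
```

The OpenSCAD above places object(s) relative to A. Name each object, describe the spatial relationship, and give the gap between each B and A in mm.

Each stool's nearest face is 240 mm from the table's bounding box.

A is a table. B is a stool. Four stools sit around the table at the −y, +y, −x, +x sides. The gap between each stool and the table is 240 mm.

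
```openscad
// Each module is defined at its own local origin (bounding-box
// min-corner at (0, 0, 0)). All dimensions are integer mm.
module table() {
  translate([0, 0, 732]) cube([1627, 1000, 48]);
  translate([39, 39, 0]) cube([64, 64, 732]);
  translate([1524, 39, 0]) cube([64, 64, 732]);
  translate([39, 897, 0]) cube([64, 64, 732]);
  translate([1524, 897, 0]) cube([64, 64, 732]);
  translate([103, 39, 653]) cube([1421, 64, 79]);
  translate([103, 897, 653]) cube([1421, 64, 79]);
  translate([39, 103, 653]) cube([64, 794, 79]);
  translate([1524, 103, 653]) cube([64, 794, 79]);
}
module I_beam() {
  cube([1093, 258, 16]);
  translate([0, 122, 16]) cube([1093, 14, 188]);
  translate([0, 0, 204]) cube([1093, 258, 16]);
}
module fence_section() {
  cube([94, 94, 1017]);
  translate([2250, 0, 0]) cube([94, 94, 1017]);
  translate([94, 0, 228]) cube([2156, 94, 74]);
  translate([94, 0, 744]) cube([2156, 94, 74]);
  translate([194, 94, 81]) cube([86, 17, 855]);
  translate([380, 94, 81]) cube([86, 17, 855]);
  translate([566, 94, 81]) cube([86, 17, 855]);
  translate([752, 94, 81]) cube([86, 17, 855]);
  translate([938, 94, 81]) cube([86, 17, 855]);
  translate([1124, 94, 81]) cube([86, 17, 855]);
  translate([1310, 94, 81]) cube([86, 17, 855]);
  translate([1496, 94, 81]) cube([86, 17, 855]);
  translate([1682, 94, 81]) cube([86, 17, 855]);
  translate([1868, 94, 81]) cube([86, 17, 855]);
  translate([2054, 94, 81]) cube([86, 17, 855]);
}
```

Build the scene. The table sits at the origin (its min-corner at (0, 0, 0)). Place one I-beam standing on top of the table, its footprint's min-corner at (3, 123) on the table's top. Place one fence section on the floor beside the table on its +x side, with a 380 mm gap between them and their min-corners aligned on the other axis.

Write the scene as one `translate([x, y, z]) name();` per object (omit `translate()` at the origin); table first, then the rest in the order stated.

table();
translate([3, 123, 780]) I_beam();
translate([2007, 0, 0]) fence_section();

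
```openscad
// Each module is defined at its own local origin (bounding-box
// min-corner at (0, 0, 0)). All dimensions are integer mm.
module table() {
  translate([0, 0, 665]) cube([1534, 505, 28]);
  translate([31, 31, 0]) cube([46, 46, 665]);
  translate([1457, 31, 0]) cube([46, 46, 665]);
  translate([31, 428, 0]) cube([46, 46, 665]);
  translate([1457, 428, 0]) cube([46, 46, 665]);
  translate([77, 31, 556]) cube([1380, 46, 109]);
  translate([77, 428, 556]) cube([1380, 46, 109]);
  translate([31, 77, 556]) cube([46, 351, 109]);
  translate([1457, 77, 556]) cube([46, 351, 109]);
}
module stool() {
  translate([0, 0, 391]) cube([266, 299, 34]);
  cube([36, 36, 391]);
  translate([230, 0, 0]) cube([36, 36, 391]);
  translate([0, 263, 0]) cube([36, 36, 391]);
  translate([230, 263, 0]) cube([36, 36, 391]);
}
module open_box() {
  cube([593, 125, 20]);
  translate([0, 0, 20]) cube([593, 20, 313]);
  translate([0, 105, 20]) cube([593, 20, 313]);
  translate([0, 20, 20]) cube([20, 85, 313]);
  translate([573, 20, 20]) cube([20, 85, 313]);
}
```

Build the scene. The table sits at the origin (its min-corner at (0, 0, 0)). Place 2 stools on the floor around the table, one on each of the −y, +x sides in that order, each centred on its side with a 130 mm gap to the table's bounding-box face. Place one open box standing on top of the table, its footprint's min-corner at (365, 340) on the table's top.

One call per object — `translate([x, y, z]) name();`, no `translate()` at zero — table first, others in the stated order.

table();
translate([634, -429, 0]) stool();
translate([1664, 103, 0]) stool();
translate([365, 340, 693]) open_box();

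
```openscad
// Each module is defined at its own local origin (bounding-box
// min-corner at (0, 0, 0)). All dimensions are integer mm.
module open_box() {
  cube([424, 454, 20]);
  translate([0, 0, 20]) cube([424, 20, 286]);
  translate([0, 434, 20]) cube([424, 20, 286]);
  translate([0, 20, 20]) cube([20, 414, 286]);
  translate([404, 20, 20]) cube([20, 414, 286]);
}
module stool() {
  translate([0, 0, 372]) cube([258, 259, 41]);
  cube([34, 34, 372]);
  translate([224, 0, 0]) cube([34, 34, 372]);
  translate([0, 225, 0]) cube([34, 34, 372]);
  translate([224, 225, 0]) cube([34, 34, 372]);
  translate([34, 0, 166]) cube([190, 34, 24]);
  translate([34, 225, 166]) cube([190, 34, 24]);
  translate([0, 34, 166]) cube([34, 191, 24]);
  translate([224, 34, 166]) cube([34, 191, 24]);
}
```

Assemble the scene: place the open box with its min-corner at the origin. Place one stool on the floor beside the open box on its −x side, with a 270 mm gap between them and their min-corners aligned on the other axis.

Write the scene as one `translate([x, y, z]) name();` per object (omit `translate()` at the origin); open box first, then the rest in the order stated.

open_box();
translate([-528, 0, 0]) stool();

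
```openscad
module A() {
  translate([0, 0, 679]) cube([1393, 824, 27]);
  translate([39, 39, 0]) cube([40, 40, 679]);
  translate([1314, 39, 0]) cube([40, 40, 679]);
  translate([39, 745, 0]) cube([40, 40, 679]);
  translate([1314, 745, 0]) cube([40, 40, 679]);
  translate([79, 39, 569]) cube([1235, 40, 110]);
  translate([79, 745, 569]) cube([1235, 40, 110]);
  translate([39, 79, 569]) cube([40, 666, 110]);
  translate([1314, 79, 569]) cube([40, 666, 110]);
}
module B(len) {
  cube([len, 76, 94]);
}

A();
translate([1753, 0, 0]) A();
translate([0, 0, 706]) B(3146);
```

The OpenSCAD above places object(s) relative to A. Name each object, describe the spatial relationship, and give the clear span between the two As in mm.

A is a table. B is a beam. A beam spans the tops of two tables. The clear span between the two tables is 360 mm.

Second table starts at x = 1753; first ends at x = 1393; clear span = 1753 − 1393 = 360 mm.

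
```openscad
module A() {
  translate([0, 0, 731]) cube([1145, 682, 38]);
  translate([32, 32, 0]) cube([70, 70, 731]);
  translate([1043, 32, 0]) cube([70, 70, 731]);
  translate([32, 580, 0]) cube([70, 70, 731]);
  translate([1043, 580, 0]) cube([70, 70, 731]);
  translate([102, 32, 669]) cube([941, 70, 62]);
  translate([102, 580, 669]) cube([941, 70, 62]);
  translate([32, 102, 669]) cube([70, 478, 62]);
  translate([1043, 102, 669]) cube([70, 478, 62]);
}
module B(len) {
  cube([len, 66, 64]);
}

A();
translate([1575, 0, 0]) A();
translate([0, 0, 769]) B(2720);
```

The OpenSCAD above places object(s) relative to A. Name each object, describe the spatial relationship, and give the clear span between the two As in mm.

Second table starts at x = 1575; first ends at x = 1145; clear span = 1575 − 1145 = 430 mm.

A is a table. B is a beam. A beam spans the tops of two tables. The clear span between the two tables is 430 mm.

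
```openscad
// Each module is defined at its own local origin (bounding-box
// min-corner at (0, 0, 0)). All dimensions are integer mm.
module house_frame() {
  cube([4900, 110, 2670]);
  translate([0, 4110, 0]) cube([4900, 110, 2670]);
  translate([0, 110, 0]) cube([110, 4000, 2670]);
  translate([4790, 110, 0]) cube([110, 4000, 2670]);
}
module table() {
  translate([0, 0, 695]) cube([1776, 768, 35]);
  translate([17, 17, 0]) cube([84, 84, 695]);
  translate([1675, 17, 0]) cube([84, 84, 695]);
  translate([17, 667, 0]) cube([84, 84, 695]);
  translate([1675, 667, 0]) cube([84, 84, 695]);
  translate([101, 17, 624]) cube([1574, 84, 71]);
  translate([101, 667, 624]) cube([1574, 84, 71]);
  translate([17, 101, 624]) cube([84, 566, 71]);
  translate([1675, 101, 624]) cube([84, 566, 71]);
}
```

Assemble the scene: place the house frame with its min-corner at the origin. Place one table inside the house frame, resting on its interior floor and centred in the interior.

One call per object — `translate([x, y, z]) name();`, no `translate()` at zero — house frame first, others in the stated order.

house_frame();
translate([1562, 1726, 0]) table();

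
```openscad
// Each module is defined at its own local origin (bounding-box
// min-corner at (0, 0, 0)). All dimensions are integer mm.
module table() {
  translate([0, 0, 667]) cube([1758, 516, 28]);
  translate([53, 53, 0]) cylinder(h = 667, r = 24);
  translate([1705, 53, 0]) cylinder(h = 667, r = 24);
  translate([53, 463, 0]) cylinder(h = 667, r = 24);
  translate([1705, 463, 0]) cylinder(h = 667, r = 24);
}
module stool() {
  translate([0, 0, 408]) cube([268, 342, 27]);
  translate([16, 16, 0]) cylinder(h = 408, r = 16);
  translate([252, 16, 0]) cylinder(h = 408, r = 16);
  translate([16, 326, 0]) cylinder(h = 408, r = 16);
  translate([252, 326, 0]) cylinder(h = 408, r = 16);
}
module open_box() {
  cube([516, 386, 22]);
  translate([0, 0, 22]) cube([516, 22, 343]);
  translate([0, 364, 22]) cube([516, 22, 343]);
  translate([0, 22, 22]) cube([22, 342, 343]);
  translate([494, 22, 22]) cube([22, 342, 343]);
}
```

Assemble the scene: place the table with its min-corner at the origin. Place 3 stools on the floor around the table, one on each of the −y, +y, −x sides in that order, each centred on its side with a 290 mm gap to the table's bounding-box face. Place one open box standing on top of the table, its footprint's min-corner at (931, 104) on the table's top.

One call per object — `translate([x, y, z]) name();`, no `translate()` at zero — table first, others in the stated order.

table();
translate([745, -632, 0]) stool();
translate([745, 806, 0]) stool();
translate([-558, 87, 0]) stool();
translate([931, 104, 695]) open_box();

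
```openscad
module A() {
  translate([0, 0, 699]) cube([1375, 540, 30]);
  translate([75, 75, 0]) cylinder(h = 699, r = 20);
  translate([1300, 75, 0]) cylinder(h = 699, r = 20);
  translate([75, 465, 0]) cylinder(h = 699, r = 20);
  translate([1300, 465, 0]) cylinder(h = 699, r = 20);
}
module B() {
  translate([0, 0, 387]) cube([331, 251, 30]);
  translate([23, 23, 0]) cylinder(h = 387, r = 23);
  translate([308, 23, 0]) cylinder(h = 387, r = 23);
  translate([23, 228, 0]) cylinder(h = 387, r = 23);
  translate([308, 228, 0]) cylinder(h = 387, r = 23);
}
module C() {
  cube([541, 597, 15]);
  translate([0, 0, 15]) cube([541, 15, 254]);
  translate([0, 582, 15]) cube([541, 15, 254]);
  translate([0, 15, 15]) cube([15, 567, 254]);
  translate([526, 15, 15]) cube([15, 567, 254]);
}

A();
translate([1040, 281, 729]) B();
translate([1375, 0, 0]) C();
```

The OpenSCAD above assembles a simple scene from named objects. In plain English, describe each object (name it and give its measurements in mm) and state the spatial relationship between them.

A is a table: top 1375 mm (x) × 540 mm (y), 30 mm thick, upper face at z = 729 mm, on four round legs of 40 mm diameter, each leg's bounding box inset 55 mm from the nearest pair of top edges, running from z = 0 to the bottom of the top.

B is a four-legged stool. The seat is a 331×251×30 mm slab whose top surface is at z = 417 mm; four round legs, each 46 mm in diameter, run from the floor (z = 0) to the underside of the seat, each leg's axis is inset half a diameter from the nearest pair of seat edges (so the leg's bounding box is flush with the corner).

C is an open-topped rectangular box: outside dimensions 541×597×269 mm, with a uniform wall and base thickness of 15 mm. The base is a full 541×597 slab on the floor; four walls sit on top of the base. The front and back walls (the −y and +y sides) span the full width; the two side walls fit between them.

The stool is on top of the table. The open box is against the table's +x side, with their −y faces flush.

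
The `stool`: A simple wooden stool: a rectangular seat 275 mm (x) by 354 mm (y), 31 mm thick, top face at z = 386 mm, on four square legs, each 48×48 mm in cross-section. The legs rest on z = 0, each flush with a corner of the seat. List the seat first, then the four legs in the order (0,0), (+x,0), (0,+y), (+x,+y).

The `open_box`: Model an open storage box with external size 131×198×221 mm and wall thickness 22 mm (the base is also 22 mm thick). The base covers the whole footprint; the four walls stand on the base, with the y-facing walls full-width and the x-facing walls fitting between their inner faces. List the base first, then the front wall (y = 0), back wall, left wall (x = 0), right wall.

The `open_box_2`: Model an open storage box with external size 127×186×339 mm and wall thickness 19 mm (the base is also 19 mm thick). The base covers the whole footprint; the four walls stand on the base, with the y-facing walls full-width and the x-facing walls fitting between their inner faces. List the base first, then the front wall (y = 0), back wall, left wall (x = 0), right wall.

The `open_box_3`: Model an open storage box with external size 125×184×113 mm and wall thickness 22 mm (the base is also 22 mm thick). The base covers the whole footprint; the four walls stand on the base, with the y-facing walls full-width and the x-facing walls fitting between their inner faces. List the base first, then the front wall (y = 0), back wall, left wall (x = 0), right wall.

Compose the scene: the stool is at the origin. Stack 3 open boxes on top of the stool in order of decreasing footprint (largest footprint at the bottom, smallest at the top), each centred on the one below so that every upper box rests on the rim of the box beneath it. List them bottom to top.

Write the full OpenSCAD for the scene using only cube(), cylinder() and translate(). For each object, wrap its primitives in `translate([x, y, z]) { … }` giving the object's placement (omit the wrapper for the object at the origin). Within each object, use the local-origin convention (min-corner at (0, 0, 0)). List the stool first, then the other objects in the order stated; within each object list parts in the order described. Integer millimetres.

translate([0, 0, 355]) cube([275, 354, 31]);
cube([48, 48, 355]);
translate([227, 0, 0]) cube([48, 48, 355]);
translate([0, 306, 0]) cube([48, 48, 355]);
translate([227, 306, 0]) cube([48, 48, 355]);
translate([72, 78, 386]) {
  cube([131, 198, 22]);
  translate([0, 0, 22]) cube([131, 22, 199]);
  translate([0, 176, 22]) cube([131, 22, 199]);
  translate([0, 22, 22]) cube([22, 154, 199]);
  translate([109, 22, 22]) cube([22, 154, 199]);
}
translate([74, 84, 607]) {
  cube([127, 186, 19]);
  translate([0, 0, 19]) cube([127, 19, 320]);
  translate([0, 167, 19]) cube([127, 19, 320]);
  translate([0, 19, 19]) cube([19, 148, 320]);
  translate([108, 19, 19]) cube([19, 148, 320]);
}
translate([75, 85, 946]) {
  cube([125, 184, 22]);
  translate([0, 0, 22]) cube([125, 22, 91]);
  translate([0, 162, 22]) cube([125, 22, 91]);
  translate([0, 22, 22]) cube([22, 140, 91]);
  translate([103, 22, 22]) cube([22, 140, 91]);
}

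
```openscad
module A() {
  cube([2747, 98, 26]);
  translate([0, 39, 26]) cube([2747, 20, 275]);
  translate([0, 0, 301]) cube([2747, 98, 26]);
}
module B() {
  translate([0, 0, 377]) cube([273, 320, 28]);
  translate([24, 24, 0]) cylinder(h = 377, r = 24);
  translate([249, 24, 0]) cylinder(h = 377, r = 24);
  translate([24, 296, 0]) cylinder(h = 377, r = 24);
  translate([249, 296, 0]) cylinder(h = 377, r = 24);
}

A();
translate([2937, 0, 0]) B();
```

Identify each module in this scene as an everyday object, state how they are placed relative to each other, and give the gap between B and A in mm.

The stool's nearest face is 190 mm from the I-beam's +x face.

A is an I-beam. B is a stool. The stool is on the floor beside the I-beam on its +x side. The gap between the stool and the I-beam is 190 mm.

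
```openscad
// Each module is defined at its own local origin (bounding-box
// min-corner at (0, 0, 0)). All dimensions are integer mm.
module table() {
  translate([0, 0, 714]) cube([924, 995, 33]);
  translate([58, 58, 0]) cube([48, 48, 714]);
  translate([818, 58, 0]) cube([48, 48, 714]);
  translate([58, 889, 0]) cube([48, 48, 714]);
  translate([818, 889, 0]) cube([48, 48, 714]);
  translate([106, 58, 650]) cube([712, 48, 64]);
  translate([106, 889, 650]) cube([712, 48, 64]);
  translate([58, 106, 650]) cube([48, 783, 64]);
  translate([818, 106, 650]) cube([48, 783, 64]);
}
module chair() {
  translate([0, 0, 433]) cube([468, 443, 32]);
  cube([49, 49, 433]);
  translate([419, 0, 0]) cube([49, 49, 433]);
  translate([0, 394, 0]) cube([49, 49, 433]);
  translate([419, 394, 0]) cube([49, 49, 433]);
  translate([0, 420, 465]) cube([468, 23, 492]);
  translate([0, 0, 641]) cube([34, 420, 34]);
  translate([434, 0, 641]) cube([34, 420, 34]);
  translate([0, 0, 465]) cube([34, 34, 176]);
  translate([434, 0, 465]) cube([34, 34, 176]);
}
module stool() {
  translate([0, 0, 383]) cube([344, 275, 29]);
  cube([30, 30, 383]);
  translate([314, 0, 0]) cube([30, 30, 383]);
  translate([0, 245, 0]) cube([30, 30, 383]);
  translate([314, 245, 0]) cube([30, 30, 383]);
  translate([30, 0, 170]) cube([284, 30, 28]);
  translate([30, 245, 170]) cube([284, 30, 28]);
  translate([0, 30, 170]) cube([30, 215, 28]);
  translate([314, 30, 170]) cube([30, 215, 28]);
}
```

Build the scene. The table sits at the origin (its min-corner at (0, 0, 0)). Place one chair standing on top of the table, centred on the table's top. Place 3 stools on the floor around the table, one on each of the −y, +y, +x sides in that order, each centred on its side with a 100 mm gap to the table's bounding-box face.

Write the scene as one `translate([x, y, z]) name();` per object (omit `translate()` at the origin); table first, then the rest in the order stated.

table();
translate([228, 276, 747]) chair();
translate([290, -375, 0]) stool();
translate([290, 1095, 0]) stool();
translate([1024, 360, 0]) stool();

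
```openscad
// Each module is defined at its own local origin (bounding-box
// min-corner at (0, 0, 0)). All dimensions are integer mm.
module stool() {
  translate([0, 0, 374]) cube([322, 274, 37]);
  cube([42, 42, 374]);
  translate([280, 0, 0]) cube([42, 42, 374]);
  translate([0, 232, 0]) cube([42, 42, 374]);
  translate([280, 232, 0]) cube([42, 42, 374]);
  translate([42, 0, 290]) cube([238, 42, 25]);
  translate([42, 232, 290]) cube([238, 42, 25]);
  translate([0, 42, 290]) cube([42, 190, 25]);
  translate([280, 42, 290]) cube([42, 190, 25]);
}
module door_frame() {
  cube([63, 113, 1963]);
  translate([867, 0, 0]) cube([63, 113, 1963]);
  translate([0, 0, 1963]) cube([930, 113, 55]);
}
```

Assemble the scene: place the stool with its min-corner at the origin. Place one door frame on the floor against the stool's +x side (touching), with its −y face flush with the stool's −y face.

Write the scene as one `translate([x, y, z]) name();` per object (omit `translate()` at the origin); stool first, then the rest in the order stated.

stool();
translate([322, 0, 0]) door_frame();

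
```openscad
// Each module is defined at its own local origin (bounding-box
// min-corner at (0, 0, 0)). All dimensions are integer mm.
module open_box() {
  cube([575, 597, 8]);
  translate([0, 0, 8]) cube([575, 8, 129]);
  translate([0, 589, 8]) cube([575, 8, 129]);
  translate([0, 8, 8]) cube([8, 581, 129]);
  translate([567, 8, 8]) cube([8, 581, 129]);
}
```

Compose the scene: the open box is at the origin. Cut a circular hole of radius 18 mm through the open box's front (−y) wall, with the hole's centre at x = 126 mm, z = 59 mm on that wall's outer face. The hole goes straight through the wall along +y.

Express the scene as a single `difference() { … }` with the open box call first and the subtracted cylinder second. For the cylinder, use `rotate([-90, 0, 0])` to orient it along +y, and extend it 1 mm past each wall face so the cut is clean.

difference() {
  open_box();
  translate([126, -1, 59]) rotate([-90, 0, 0]) cylinder(h = 10, r = 18);
}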